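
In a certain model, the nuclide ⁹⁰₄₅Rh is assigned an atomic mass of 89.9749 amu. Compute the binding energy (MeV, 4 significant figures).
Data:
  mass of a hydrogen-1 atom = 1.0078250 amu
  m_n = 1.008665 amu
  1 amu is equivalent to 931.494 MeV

714.6 MeV

Σm = 45·m(¹H) + 45·m_n = 45.3521250 + 45.389925 = 90.7420500 amu
Δm = 90.7420500 − 89.9749 = 0.7671500 amu
E_B = 0.7671500 × 931.494 = 714.596 MeV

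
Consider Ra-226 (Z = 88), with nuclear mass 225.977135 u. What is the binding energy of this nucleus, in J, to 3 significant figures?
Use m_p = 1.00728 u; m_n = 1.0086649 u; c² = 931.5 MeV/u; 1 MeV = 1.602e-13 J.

Mass of separated nucleons = 88(1.00728) + 138(1.0086649) = 88.64064 + 139.1957562 = 227.8363962 u
The mass defect is 227.8363962 − 225.977135 = 1.8592612 u.
Binding energy = Δm·c² = 1.8592612 × 931.5 MeV/u = 1731.90 MeV
In joules: 1731.90 MeV × 1.602e-13 J/MeV = 2.7745e-10 J

2.77e-10 J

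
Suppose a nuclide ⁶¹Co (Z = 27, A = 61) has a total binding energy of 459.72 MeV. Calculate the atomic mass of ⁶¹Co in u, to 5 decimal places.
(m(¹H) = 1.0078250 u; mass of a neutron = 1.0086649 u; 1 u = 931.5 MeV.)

Mass defect = 459.72 MeV / (931.5 MeV/u) = 0.4935266 u
Constituent mass = 27(1.0078250) + 34(1.0086649) = 61.5058816 u
Atomic mass = 61.5058816 − 0.4935266 = 61.0123550 u ≈ 61.01236 u (to 5 decimal places)

61.01236 u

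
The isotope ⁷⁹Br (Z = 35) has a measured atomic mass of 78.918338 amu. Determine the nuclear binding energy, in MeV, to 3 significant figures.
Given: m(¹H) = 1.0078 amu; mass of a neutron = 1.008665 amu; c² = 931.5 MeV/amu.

The nucleus contains 35 protons and 79 − 35 = 44 neutrons.
Σm = 35·m(¹H) + 44·m_n = 35.2730 + 44.381260 = 79.654260 amu
Δm = 79.654260 − 78.918338 = 0.735922 amu
Binding energy = Δm·c² = 0.735922 × 931.5 MeV/amu = 685.511 MeV

686 MeV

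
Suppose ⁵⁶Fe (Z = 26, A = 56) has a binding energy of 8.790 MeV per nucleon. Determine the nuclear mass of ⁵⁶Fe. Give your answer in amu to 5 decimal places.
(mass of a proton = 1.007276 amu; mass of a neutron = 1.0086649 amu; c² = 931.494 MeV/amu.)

55.92068 amu

Total binding energy = 56 × 8.790 = 492.240 MeV
Mass defect = 492.240 MeV / (931.494 MeV/amu) = 0.5284414 amu
Constituent mass = 26(1.007276) + 30(1.0086649) = 56.4491230 amu
Nuclear mass = 56.4491230 − 0.5284414 = 55.9206816 amu ≈ 55.92068 amu (to 5 decimal places)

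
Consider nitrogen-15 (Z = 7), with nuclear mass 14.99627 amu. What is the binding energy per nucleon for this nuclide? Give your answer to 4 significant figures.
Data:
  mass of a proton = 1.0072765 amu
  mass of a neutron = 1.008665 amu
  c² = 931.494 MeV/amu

7.699 MeV/nucleon

With 7 protons and 8 neutrons (A = 15):
Σm = 7·m_p + 8·m_n = 7.0509355 + 8.069320 = 15.1202555 amu
Δm = 15.1202555 − 14.99627 = 0.1239855 amu
Converting to energy: 0.1239855 amu × 931.494 MeV/amu = 115.492 MeV
Dividing by A = 15 gives 7.699 MeV per nucleon.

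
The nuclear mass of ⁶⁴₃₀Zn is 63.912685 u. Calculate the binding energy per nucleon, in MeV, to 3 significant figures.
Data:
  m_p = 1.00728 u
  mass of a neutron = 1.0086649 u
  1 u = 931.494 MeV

8.74 MeV/nucleon

Total constituent mass: 30 × 1.00728 + 34 × 1.0086649 = 64.5130066 u
Mass defect Δm = 64.5130066 − 63.912685 = 0.6003216 u
Binding energy = Δm·c² = 0.6003216 × 931.494 MeV/u = 559.196 MeV
Per nucleon: 559.196 / 64 = 8.737 MeV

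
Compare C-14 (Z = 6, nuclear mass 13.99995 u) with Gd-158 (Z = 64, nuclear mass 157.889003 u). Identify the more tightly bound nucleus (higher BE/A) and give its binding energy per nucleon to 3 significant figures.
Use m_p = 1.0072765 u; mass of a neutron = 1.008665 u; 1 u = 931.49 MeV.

C-14: Σm = 6(1.0072765) + 8(1.008665) = 14.1129790 u; Δm = 0.1130290 u; E_B = 105.285 MeV; E_B/A = 7.520 MeV
Gd-158: Σm = 64(1.0072765) + 94(1.008665) = 159.2802060 u; Δm = 1.3912030 u; E_B = 1295.9 MeV; E_B/A = 8.202 MeV
Gd-158 has the higher binding energy per nucleon, so it is the more tightly bound nucleus.

Gd-158; 8.20 MeV/nucleon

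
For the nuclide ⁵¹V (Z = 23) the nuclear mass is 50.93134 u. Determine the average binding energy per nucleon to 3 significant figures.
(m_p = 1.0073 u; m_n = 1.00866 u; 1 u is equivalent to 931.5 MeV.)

Z = 23, so N = A − Z = 51 − 23 = 28.
Total constituent mass: 23 × 1.0073 + 28 × 1.00866 = 51.41038 u
Mass defect Δm = 51.41038 − 50.93134 = 0.47904 u
Binding energy = Δm·c² = 0.47904 × 931.5 MeV/u = 446.226 MeV
Dividing by A = 51 gives 8.750 MeV per nucleon.

8.75 MeV/nucleon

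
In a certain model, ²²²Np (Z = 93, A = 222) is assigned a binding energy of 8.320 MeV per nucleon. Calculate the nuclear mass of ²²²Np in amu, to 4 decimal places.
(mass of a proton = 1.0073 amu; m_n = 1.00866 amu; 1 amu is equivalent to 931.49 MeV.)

Total binding energy = 222 × 8.320 = 1847.040 MeV
Mass defect = 1847.040 MeV / (931.49 MeV/amu) = 1.982888 amu
Constituent mass = 93(1.0073) + 129(1.00866) = 223.79604 amu
Nuclear mass = 223.79604 − 1.982888 = 221.813152 amu ≈ 221.8132 amu (to 4 decimal places)

221.8132 amu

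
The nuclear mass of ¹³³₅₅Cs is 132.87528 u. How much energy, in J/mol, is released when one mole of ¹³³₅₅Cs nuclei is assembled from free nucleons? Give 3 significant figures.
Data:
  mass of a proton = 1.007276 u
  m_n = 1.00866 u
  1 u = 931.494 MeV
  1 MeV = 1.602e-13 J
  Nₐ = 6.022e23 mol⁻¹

Z = 55, so N = A − Z = 133 − 55 = 78.
Σm = 55·m_p + 78·m_n = 55.400180 + 78.67548 = 134.075660 u
Δm = 134.075660 − 132.87528 = 1.200380 u
Binding energy = Δm·c² = 1.200380 × 931.494 MeV/u = 1118.15 MeV
Per nucleus in joules: 1118.15 MeV × 1.602e-13 J/MeV = 1.7913e-10 J
Per mole: 1.7913e-10 J × 6.022e23 mol⁻¹ = 1.0787e+14 J/mol

1.08e+14 J/mol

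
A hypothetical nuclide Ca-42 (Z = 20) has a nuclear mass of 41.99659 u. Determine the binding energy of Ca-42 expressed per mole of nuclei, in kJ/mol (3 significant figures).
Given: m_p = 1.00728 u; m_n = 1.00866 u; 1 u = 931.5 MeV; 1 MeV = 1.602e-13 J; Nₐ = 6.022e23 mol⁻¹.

3.05e+10 kJ/mol

Σm = 20·m_p + 22·m_n = 20.14560 + 22.19052 = 42.33612 u
Mass defect Δm = 42.33612 − 41.99659 = 0.33953 u
Converting to energy: 0.33953 u × 931.5 MeV/u = 316.272 MeV
Per nucleus in joules: 316.272 MeV × 1.602e-13 J/MeV = 5.0667e-11 J
Per mole: 5.0667e-11 J × 6.022e23 mol⁻¹ = 3.0512e+13 J/mol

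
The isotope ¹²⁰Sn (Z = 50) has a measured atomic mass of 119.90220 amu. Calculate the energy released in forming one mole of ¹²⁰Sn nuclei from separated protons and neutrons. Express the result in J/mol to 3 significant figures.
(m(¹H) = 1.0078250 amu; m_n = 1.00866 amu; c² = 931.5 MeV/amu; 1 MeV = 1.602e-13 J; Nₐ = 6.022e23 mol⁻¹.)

9.84e+13 J/mol

Σm = 50·m(¹H) + 70·m_n = 50.3912500 + 70.60620 = 120.9974500 amu
Δm = 120.9974500 − 119.90220 = 1.0952500 amu
Binding energy = Δm·c² = 1.0952500 × 931.5 MeV/amu = 1020.23 MeV
Per nucleus in joules: 1020.23 MeV × 1.602e-13 J/MeV = 1.6344e-10 J
Per mole: 1.6344e-10 J × 6.022e23 mol⁻¹ = 9.8424e+13 J/mol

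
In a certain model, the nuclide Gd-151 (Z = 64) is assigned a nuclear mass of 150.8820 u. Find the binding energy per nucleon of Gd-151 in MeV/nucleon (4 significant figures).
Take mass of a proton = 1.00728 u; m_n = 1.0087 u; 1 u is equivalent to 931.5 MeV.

Total constituent mass: 64 × 1.00728 + 87 × 1.0087 = 152.22282 u
Δm = 152.22282 − 150.8820 = 1.34082 u
Binding energy = Δm·c² = 1.34082 × 931.5 MeV/u = 1248.97 MeV
Dividing by A = 151 gives 8.271 MeV per nucleon.

8.271 MeV/nucleon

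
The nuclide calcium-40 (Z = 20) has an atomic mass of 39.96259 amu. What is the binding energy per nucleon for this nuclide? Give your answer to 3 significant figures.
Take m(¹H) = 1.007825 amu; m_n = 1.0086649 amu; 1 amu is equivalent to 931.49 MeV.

8.55 MeV/nucleon

With 20 protons and 20 neutrons (A = 40):
Mass of separated nucleons = 20(1.007825) + 20(1.0086649) = 20.156500 + 20.1732980 = 40.3297980 amu
Δm = 40.3297980 − 39.96259 = 0.3672080 amu
E_B = 0.3672080 × 931.49 = 342.051 MeV
Per nucleon: 342.051 / 40 = 8.551 MeV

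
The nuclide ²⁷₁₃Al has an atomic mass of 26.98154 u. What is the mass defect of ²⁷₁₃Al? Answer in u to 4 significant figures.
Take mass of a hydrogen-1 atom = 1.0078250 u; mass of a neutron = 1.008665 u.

0.2415 u

The nucleus contains 13 protons and 27 − 13 = 14 neutrons.
Σm = 13·m(¹H) + 14·m_n = 13.1017250 + 14.121310 = 27.2230350 u
Δm = 27.2230350 − 26.98154 = 0.2414950 u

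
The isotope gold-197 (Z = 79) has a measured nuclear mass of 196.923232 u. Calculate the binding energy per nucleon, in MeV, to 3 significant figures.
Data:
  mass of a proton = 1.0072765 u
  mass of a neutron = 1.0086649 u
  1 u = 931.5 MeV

The nucleus contains 79 protons and 197 − 79 = 118 neutrons.
Mass of separated nucleons = 79(1.0072765) + 118(1.0086649) = 79.5748435 + 119.0224582 = 198.5973017 u
Δm = 198.5973017 − 196.923232 = 1.6740697 u
Binding energy = Δm·c² = 1.6740697 × 931.5 MeV/u = 1559.40 MeV
Per nucleon: 1559.40 / 197 = 7.916 MeV

7.92 MeV/nucleon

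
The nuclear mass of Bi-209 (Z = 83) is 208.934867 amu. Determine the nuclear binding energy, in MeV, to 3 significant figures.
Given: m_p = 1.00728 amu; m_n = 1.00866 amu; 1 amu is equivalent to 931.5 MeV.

1640 MeV

The nucleus contains 83 protons and 209 − 83 = 126 neutrons.
Mass of separated nucleons = 83(1.00728) + 126(1.00866) = 83.60424 + 127.09116 = 210.69540 amu
The mass defect is 210.69540 − 208.934867 = 1.760533 amu.
Converting to energy: 1.760533 amu × 931.5 MeV/amu = 1639.94 MeV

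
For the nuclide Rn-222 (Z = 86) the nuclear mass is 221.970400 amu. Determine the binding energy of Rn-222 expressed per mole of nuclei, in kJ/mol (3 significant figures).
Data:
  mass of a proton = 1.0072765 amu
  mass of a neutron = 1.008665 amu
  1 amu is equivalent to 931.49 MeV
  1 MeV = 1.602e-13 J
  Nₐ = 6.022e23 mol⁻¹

Total constituent mass: 86 × 1.0072765 + 136 × 1.008665 = 223.8042190 amu
Δm = 223.8042190 − 221.970400 = 1.8338190 amu
E_B = 1.8338190 × 931.49 = 1708.18 MeV
Per nucleus in joules: 1708.18 MeV × 1.602e-13 J/MeV = 2.7365e-10 J
Per mole: 2.7365e-10 J × 6.022e23 mol⁻¹ = 1.6479e+14 J/mol

1.65e+11 kJ/mol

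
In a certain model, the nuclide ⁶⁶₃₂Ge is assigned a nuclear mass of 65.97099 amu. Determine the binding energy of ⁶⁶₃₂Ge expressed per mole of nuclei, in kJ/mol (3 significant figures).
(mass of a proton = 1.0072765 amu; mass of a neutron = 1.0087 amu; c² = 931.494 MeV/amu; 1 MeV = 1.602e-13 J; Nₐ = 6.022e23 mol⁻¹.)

Σm = 32·m_p + 34·m_n = 32.2328480 + 34.2958 = 66.5286480 amu
The mass defect is 66.5286480 − 65.97099 = 0.5576580 amu.
Binding energy = Δm·c² = 0.5576580 × 931.494 MeV/amu = 519.455 MeV
Per nucleus in joules: 519.455 MeV × 1.602e-13 J/MeV = 8.3217e-11 J
Per mole: 8.3217e-11 J × 6.022e23 mol⁻¹ = 5.0113e+13 J/mol

5.01e+10 kJ/mol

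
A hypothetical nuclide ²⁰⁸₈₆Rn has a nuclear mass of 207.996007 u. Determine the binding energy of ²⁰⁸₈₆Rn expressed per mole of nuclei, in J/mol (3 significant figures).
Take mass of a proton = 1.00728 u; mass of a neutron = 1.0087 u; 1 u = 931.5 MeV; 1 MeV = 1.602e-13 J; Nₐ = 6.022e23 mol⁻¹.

Z = 86, so N = A − Z = 208 − 86 = 122.
Total constituent mass: 86 × 1.00728 + 122 × 1.0087 = 209.68748 u
Δm = 209.68748 − 207.996007 = 1.691473 u
Binding energy = Δm·c² = 1.691473 × 931.5 MeV/u = 1575.61 MeV
Per nucleus in joules: 1575.61 MeV × 1.602e-13 J/MeV = 2.5241e-10 J
Per mole: 2.5241e-10 J × 6.022e23 mol⁻¹ = 1.5200e+14 J/mol

1.52e+14 J/mol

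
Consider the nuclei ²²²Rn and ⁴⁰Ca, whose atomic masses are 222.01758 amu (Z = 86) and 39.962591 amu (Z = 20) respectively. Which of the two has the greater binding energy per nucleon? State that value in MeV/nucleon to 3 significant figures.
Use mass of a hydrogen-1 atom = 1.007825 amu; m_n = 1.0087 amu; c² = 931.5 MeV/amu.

⁴⁰Ca; 8.57 MeV/nucleon

²²²Rn: Σm = 86(1.007825) + 136(1.0087) = 223.856150 amu; Δm = 1.838570 amu; E_B = 1712.63 MeV; E_B/A = 7.7145 MeV
⁴⁰Ca: Σm = 20(1.007825) + 20(1.0087) = 40.330500 amu; Δm = 0.367909 amu; E_B = 342.71 MeV; E_B/A = 8.568 MeV
⁴⁰Ca has the higher binding energy per nucleon, so it is the more tightly bound nucleus.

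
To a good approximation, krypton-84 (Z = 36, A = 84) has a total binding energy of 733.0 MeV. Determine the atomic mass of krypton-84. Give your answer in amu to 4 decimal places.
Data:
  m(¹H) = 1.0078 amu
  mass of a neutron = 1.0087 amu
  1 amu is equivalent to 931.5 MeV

Mass defect = 733.0 MeV / (931.5 MeV/amu) = 0.786903 amu
Constituent mass = 36(1.0078) + 48(1.0087) = 84.6984 amu
Atomic mass = 84.6984 − 0.786903 = 83.911497 amu ≈ 83.9115 amu (to 4 decimal places)

83.9115 amu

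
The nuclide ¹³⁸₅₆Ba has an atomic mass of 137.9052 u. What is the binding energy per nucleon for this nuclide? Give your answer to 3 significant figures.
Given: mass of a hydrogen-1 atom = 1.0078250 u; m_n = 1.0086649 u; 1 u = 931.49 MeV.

Mass of separated nucleons = 56(1.0078250) + 82(1.0086649) = 56.4382000 + 82.7105218 = 139.1487218 u
The mass defect is 139.1487218 − 137.9052 = 1.2435218 u.
Binding energy = Δm·c² = 1.2435218 × 931.49 MeV/u = 1158.33 MeV
Per nucleon: 1158.33 / 138 = 8.394 MeV

8.39 MeV/nucleon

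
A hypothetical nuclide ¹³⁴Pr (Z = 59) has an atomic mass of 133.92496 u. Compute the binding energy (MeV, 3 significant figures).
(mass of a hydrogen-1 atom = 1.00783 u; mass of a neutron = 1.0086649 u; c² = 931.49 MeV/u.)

1110 MeV

The nucleus contains 59 protons and 134 − 59 = 75 neutrons.
Mass of separated nucleons = 59(1.00783) + 75(1.0086649) = 59.46197 + 75.6498675 = 135.1118375 u
Mass defect Δm = 135.1118375 − 133.92496 = 1.1868775 u
Converting to energy: 1.1868775 u × 931.49 MeV/u = 1105.56 MeV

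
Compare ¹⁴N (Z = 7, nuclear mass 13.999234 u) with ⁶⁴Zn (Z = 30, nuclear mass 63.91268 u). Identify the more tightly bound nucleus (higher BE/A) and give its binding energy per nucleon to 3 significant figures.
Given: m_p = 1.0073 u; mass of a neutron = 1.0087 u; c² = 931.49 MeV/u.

¹⁴N: Σm = 7(1.0073) + 7(1.0087) = 14.1120 u; Δm = 0.112766 u; E_B = 105.04 MeV; E_B/A = 7.503 MeV
⁶⁴Zn: Σm = 30(1.0073) + 34(1.0087) = 64.5148 u; Δm = 0.60212 u; E_B = 560.87 MeV; E_B/A = 8.764 MeV
⁶⁴Zn has the higher binding energy per nucleon, so it is the more tightly bound nucleus.

⁶⁴Zn; 8.76 MeV/nucleon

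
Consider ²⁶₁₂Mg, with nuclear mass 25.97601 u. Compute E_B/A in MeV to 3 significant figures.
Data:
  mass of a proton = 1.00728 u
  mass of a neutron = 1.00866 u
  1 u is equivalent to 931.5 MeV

The nucleus contains 12 protons and 26 − 12 = 14 neutrons.
Total constituent mass: 12 × 1.00728 + 14 × 1.00866 = 26.20860 u
The mass defect is 26.20860 − 25.97601 = 0.23259 u.
E_B = 0.23259 × 931.5 = 216.658 MeV
Per nucleon: 216.658 / 26 = 8.333 MeV

8.33 MeV/nucleon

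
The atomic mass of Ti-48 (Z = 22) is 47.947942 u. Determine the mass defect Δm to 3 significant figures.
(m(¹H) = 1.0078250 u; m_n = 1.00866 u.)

Σm = 22·m(¹H) + 26·m_n = 22.1721500 + 26.22516 = 48.3973100 u
The mass defect is 48.3973100 − 47.947942 = 0.4493680 u.

0.449 u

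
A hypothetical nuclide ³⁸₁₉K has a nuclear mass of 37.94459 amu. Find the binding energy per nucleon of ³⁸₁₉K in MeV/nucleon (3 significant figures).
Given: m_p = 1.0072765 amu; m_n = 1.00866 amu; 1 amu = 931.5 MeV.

Z = 19, so N = A − Z = 38 − 19 = 19.
Total constituent mass: 19 × 1.0072765 + 19 × 1.00866 = 38.3027935 amu
Δm = 38.3027935 − 37.94459 = 0.3582035 amu
Converting to energy: 0.3582035 amu × 931.5 MeV/amu = 333.667 MeV
Dividing by A = 38 gives 8.781 MeV per nucleon.

8.78 MeV/nucleon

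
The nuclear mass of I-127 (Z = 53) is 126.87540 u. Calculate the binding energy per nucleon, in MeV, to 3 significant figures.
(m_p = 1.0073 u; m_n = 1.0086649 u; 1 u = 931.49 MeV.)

8.45 MeV/nucleon

Σm = 53·m_p + 74·m_n = 53.3869 + 74.6412026 = 128.0281026 u
Δm = 128.0281026 − 126.87540 = 1.1527026 u
Converting to energy: 1.1527026 u × 931.49 MeV/u = 1073.73 MeV
BE/A = 1073.73 MeV / 127 = 8.4546 MeV/nucleon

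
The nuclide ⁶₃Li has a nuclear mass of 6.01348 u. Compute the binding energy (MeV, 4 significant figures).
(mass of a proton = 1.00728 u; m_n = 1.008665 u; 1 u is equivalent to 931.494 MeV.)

Total constituent mass: 3 × 1.00728 + 3 × 1.008665 = 6.047835 u
Δm = 6.047835 − 6.01348 = 0.034355 u
Binding energy = Δm·c² = 0.034355 × 931.494 MeV/u = 32.0015 MeV

32.00 MeV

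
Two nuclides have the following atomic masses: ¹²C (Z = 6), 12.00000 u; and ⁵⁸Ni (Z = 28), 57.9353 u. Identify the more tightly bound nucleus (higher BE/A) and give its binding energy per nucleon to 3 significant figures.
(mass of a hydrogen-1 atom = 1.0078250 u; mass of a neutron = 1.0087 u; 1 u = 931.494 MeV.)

¹²C: Σm = 6(1.0078250) + 6(1.0087) = 12.0991500 u; Δm = 0.0991500 u; E_B = 92.3576 MeV; E_B/A = 7.696 MeV
⁵⁸Ni: Σm = 28(1.0078250) + 30(1.0087) = 58.4801000 u; Δm = 0.5448000 u; E_B = 507.48 MeV; E_B/A = 8.750 MeV
⁵⁸Ni has the higher binding energy per nucleon, so it is the more tightly bound nucleus.

⁵⁸Ni; 8.75 MeV/nucleon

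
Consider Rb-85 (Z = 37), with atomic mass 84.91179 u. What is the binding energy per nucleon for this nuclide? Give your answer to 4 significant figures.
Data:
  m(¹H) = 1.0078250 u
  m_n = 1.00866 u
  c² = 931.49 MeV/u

Total constituent mass: 37 × 1.0078250 + 48 × 1.00866 = 85.7052050 u
Mass defect Δm = 85.7052050 − 84.91179 = 0.7934150 u
Converting to energy: 0.7934150 u × 931.49 MeV/u = 739.058 MeV
Dividing by A = 85 gives 8.695 MeV per nucleon.

8.695 MeV/nucleon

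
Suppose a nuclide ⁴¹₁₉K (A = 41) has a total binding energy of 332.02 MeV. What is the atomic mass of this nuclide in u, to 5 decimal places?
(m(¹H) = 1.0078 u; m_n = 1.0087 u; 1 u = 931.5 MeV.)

Mass defect = 332.02 MeV / (931.5 MeV/u) = 0.3564359 u
Constituent mass = 19(1.0078) + 22(1.0087) = 41.3396 u
Atomic mass = 41.3396 − 0.3564359 = 40.9831641 u ≈ 40.98316 u (to 5 decimal places)

40.98316 u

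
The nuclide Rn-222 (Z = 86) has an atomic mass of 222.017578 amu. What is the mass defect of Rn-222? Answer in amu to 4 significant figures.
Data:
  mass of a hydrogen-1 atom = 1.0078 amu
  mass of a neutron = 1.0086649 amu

The nucleus contains 86 protons and 222 − 86 = 136 neutrons.
Σm = 86·m(¹H) + 136·m_n = 86.6708 + 137.1784264 = 223.8492264 amu
Mass defect Δm = 223.8492264 − 222.017578 = 1.8316484 amu

1.832 amu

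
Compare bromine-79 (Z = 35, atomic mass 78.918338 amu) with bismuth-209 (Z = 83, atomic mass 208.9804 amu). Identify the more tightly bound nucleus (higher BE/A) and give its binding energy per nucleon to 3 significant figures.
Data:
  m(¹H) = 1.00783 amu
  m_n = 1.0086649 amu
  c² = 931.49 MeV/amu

bromine-79: Σm = 35(1.00783) + 44(1.0086649) = 79.6553056 amu; Δm = 0.7369676 amu; E_B = 686.48 MeV; E_B/A = 8.690 MeV
bismuth-209: Σm = 83(1.00783) + 126(1.0086649) = 210.7416674 amu; Δm = 1.7612674 amu; E_B = 1640.6 MeV; E_B/A = 7.850 MeV
bromine-79 has the higher binding energy per nucleon, so it is the more tightly bound nucleus.

bromine-79; 8.69 MeV/nucleon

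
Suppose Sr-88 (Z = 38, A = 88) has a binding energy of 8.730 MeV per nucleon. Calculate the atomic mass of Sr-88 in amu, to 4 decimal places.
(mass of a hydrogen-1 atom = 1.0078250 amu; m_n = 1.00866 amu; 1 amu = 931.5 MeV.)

Total binding energy = 88 × 8.730 = 768.240 MeV
Mass defect = 768.240 MeV / (931.5 MeV/amu) = 0.824734 amu
Constituent mass = 38(1.0078250) + 50(1.00866) = 88.7303500 amu
Atomic mass = 88.7303500 − 0.824734 = 87.9056160 amu ≈ 87.9056 amu (to 4 decimal places)

87.9056 amu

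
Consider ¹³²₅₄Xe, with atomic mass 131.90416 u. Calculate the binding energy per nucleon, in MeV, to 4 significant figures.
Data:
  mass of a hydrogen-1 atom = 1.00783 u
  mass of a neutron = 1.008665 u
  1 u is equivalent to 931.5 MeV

Mass of separated nucleons = 54(1.00783) + 78(1.008665) = 54.42282 + 78.675870 = 133.098690 u
Mass defect Δm = 133.098690 − 131.90416 = 1.194530 u
Binding energy = Δm·c² = 1.194530 × 931.5 MeV/u = 1112.70 MeV
Per nucleon: 1112.70 / 132 = 8.430 MeV

8.430 MeV/nucleon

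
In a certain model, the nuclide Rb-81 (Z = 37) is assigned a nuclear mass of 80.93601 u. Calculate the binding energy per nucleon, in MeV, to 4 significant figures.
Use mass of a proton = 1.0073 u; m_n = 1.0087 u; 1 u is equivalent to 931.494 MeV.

8.244 MeV/nucleon

The nucleus contains 37 protons and 81 − 37 = 44 neutrons.
Mass of separated nucleons = 37(1.0073) + 44(1.0087) = 37.2701 + 44.3828 = 81.6529 u
Mass defect Δm = 81.6529 − 80.93601 = 0.71689 u
E_B = 0.71689 × 931.494 = 667.779 MeV
Per nucleon: 667.779 / 81 = 8.244 MeV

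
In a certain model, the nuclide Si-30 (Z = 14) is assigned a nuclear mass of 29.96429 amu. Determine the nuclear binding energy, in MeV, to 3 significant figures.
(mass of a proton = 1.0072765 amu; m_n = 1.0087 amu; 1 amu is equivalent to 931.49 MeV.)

Σm = 14·m_p + 16·m_n = 14.1018710 + 16.1392 = 30.2410710 amu
Δm = 30.2410710 − 29.96429 = 0.2767810 amu
E_B = 0.2767810 × 931.49 = 257.819 MeV

258 MeV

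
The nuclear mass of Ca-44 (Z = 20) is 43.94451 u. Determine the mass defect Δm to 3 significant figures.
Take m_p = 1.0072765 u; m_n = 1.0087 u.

Total constituent mass: 20 × 1.0072765 + 24 × 1.0087 = 44.3543300 u
Δm = 44.3543300 − 43.94451 = 0.4098200 u

0.410 u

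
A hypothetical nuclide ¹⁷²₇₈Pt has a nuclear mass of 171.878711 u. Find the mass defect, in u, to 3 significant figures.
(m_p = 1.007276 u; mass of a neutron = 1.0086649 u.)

1.50 u

Mass of separated nucleons = 78(1.007276) + 94(1.0086649) = 78.567528 + 94.8145006 = 173.3820286 u
The mass defect is 173.3820286 − 171.878711 = 1.5033176 u.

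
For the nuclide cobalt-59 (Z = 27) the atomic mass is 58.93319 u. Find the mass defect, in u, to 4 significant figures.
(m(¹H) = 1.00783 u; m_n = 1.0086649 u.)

0.5555 u

With 27 protons and 32 neutrons (A = 59):
Σm = 27·m(¹H) + 32·m_n = 27.21141 + 32.2772768 = 59.4886868 u
The mass defect is 59.4886868 − 58.93319 = 0.5554968 u.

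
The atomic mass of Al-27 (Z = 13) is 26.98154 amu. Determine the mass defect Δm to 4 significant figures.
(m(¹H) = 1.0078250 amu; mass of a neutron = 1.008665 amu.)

0.2415 amu

Σm = 13·m(¹H) + 14·m_n = 13.1017250 + 14.121310 = 27.2230350 amu
Mass defect Δm = 27.2230350 − 26.98154 = 0.2414950 amu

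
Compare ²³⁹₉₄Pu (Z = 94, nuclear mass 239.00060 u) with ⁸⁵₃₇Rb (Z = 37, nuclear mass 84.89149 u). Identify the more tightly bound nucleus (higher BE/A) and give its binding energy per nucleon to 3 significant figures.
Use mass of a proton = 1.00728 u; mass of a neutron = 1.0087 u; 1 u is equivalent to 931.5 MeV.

²³⁹₉₄Pu: Σm = 94(1.00728) + 145(1.0087) = 240.94582 u; Δm = 1.94522 u; E_B = 1811.97 MeV; E_B/A = 7.581 MeV
⁸⁵₃₇Rb: Σm = 37(1.00728) + 48(1.0087) = 85.68696 u; Δm = 0.79547 u; E_B = 740.98 MeV; E_B/A = 8.717 MeV
⁸⁵₃₇Rb has the higher binding energy per nucleon, so it is the more tightly bound nucleus.

⁸⁵₃₇Rb; 8.72 MeV/nucleon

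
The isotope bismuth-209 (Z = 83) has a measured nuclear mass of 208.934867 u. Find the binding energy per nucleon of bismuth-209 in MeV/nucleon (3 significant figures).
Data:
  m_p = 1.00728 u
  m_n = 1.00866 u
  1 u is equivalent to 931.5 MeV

7.85 MeV/nucleon

The nucleus contains 83 protons and 209 − 83 = 126 neutrons.
Total constituent mass: 83 × 1.00728 + 126 × 1.00866 = 210.69540 u
The mass defect is 210.69540 − 208.934867 = 1.760533 u.
Binding energy = Δm·c² = 1.760533 × 931.5 MeV/u = 1639.94 MeV
BE/A = 1639.94 MeV / 209 = 7.847 MeV/nucleon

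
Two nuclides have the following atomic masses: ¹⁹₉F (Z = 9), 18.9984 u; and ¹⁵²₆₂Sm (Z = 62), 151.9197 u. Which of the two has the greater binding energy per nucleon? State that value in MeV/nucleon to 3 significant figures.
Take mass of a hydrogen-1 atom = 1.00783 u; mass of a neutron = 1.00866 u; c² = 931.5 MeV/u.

¹⁵²₆₂Sm; 8.24 MeV/nucleon

¹⁹₉F: Σm = 9(1.00783) + 10(1.00866) = 19.15707 u; Δm = 0.15867 u; E_B = 147.80 MeV; E_B/A = 7.779 MeV
¹⁵²₆₂Sm: Σm = 62(1.00783) + 90(1.00866) = 153.26486 u; Δm = 1.34516 u; E_B = 1253.02 MeV; E_B/A = 8.244 MeV
¹⁵²₆₂Sm has the higher binding energy per nucleon, so it is the more tightly bound nucleus.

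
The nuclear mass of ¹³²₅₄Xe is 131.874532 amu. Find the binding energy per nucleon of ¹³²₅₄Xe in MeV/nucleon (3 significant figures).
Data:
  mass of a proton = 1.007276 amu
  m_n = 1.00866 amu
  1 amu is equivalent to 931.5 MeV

Total constituent mass: 54 × 1.007276 + 78 × 1.00866 = 133.068384 amu
Δm = 133.068384 − 131.874532 = 1.193852 amu
Binding energy = Δm·c² = 1.193852 × 931.5 MeV/amu = 1112.07 MeV
Per nucleon: 1112.07 / 132 = 8.4248 MeV

8.42 MeV/nucleon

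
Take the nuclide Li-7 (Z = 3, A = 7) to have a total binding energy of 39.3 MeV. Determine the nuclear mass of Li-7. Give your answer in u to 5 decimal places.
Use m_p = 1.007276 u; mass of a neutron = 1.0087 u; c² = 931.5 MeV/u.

Mass defect = 39.3 MeV / (931.5 MeV/u) = 0.0421900 u
Constituent mass = 3(1.007276) + 4(1.0087) = 7.056628 u
Nuclear mass = 7.056628 − 0.0421900 = 7.0144380 u ≈ 7.01444 u (to 5 decimal places)

7.01444 u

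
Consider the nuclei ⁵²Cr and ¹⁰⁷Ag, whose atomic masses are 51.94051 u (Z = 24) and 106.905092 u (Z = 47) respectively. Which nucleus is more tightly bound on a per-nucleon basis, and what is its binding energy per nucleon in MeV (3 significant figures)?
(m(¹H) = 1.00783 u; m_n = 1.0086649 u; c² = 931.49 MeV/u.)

⁵²Cr; 8.78 MeV/nucleon

⁵²Cr: Σm = 24(1.00783) + 28(1.0086649) = 52.4305372 u; Δm = 0.4900272 u; E_B = 456.46 MeV; E_B/A = 8.778 MeV
¹⁰⁷Ag: Σm = 47(1.00783) + 60(1.0086649) = 107.8879040 u; Δm = 0.9828120 u; E_B = 915.48 MeV; E_B/A = 8.556 MeV
⁵²Cr has the higher binding energy per nucleon, so it is the more tightly bound nucleus.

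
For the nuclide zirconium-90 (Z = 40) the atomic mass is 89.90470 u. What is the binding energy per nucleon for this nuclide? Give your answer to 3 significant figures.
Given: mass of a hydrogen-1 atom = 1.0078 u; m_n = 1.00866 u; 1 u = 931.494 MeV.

8.70 MeV/nucleon

Mass of separated nucleons = 40(1.0078) + 50(1.00866) = 40.3120 + 50.43300 = 90.74500 u
Mass defect Δm = 90.74500 − 89.90470 = 0.84030 u
Converting to energy: 0.84030 u × 931.494 MeV/u = 782.734 MeV
Dividing by A = 90 gives 8.697 MeV per nucleon.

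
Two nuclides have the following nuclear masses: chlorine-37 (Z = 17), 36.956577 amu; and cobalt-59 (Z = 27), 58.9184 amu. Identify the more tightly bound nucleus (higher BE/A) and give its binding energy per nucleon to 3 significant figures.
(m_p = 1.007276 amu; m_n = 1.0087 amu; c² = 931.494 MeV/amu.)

cobalt-59; 8.79 MeV/nucleon

chlorine-37: Σm = 17(1.007276) + 20(1.0087) = 37.297692 amu; Δm = 0.341115 amu; E_B = 317.75 MeV; E_B/A = 8.588 MeV
cobalt-59: Σm = 27(1.007276) + 32(1.0087) = 59.474852 amu; Δm = 0.556452 amu; E_B = 518.33 MeV; E_B/A = 8.785 MeV
cobalt-59 has the higher binding energy per nucleon, so it is the more tightly bound nucleus.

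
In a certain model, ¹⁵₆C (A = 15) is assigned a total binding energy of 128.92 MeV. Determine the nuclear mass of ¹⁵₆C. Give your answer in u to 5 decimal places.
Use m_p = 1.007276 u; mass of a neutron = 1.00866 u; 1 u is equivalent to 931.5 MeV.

14.98320 u

Mass defect = 128.92 MeV / (931.5 MeV/u) = 0.1384004 u
Constituent mass = 6(1.007276) + 9(1.00866) = 15.121596 u
Nuclear mass = 15.121596 − 0.1384004 = 14.9831956 u ≈ 14.98320 u (to 5 decimal places)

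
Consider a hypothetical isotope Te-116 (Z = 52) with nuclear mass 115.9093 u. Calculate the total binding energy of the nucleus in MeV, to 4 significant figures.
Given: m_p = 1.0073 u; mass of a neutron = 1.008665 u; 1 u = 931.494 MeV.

The nucleus contains 52 protons and 116 − 52 = 64 neutrons.
Σm = 52·m_p + 64·m_n = 52.3796 + 64.554560 = 116.934160 u
Δm = 116.934160 − 115.9093 = 1.024860 u
Binding energy = Δm·c² = 1.024860 × 931.494 MeV/u = 954.651 MeV

954.7 MeV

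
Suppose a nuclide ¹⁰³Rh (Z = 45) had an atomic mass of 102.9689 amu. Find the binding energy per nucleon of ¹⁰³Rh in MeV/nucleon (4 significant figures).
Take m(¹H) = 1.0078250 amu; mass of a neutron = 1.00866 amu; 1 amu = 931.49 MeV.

Total constituent mass: 45 × 1.0078250 + 58 × 1.00866 = 103.8544050 amu
The mass defect is 103.8544050 − 102.9689 = 0.8855050 amu.
Binding energy = Δm·c² = 0.8855050 × 931.49 MeV/amu = 824.839 MeV
Dividing by A = 103 gives 8.008 MeV per nucleon.

8.008 MeV/nucleon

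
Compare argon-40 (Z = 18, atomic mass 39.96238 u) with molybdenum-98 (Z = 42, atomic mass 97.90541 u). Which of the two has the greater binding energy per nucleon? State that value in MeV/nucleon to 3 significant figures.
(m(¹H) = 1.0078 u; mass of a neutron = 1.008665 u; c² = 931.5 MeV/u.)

molybdenum-98; 8.63 MeV/nucleon

argon-40: Σm = 18(1.0078) + 22(1.008665) = 40.331030 u; Δm = 0.368650 u; E_B = 343.397 MeV; E_B/A = 8.5849 MeV
molybdenum-98: Σm = 42(1.0078) + 56(1.008665) = 98.812840 u; Δm = 0.907430 u; E_B = 845.27 MeV; E_B/A = 8.625 MeV
molybdenum-98 has the higher binding energy per nucleon, so it is the more tightly bound nucleus.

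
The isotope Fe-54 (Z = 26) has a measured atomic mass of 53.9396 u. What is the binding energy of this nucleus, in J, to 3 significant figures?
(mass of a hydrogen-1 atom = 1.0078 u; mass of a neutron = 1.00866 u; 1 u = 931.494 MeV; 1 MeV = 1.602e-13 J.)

With 26 protons and 28 neutrons (A = 54):
Total constituent mass: 26 × 1.0078 + 28 × 1.00866 = 54.44528 u
Δm = 54.44528 − 53.9396 = 0.50568 u
Binding energy = Δm·c² = 0.50568 × 931.494 MeV/u = 471.038 MeV
In joules: 471.038 MeV × 1.602e-13 J/MeV = 7.5460e-11 J

7.55e-11 J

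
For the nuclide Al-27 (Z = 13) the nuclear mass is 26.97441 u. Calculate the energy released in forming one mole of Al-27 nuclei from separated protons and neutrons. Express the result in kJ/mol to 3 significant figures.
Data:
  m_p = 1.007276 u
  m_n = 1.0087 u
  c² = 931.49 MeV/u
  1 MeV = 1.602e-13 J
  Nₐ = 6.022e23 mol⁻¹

With 13 protons and 14 neutrons (A = 27):
Mass of separated nucleons = 13(1.007276) + 14(1.0087) = 13.094588 + 14.1218 = 27.216388 u
Mass defect Δm = 27.216388 − 26.97441 = 0.241978 u
E_B = 0.241978 × 931.49 = 225.400 MeV
Per nucleus in joules: 225.400 MeV × 1.602e-13 J/MeV = 3.6109e-11 J
Per mole: 3.6109e-11 J × 6.022e23 mol⁻¹ = 2.1745e+13 J/mol

2.17e+10 kJ/mol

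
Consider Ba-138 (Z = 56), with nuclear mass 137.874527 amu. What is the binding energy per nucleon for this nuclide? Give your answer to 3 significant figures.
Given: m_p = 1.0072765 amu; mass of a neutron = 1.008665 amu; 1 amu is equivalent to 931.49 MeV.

Σm = 56·m_p + 82·m_n = 56.4074840 + 82.710530 = 139.1180140 amu
Δm = 139.1180140 − 137.874527 = 1.2434870 amu
E_B = 1.2434870 × 931.49 = 1158.30 MeV
Dividing by A = 138 gives 8.393 MeV per nucleon.

8.39 MeV/nucleon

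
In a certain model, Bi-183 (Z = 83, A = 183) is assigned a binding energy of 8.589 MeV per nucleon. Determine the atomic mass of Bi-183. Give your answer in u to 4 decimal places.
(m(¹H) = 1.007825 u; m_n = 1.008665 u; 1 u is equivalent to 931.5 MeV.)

Total binding energy = 183 × 8.589 = 1571.787 MeV
Mass defect = 1571.787 MeV / (931.5 MeV/u) = 1.687372 u
Constituent mass = 83(1.007825) + 100(1.008665) = 184.515975 u
Atomic mass = 184.515975 − 1.687372 = 182.828603 u ≈ 182.8286 u (to 4 decimal places)

182.8286 u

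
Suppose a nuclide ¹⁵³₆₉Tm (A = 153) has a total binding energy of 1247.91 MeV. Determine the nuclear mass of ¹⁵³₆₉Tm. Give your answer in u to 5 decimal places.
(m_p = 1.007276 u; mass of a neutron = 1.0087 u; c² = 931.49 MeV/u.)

152.89315 u

Mass defect = 1247.91 MeV / (931.49 MeV/u) = 1.3396923 u
Constituent mass = 69(1.007276) + 84(1.0087) = 154.232844 u
Nuclear mass = 154.232844 − 1.3396923 = 152.8931517 u ≈ 152.89315 u (to 5 decimal places)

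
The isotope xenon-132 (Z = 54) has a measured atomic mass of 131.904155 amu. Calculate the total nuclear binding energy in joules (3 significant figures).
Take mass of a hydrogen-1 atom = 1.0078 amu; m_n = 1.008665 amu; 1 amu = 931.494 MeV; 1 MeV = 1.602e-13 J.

1.78e-10 J

The nucleus contains 54 protons and 132 − 54 = 78 neutrons.
Mass of separated nucleons = 54(1.0078) + 78(1.008665) = 54.4212 + 78.675870 = 133.097070 amu
Δm = 133.097070 − 131.904155 = 1.192915 amu
Converting to energy: 1.192915 amu × 931.494 MeV/amu = 1111.19 MeV
In joules: 1111.19 MeV × 1.602e-13 J/MeV = 1.7801e-10 J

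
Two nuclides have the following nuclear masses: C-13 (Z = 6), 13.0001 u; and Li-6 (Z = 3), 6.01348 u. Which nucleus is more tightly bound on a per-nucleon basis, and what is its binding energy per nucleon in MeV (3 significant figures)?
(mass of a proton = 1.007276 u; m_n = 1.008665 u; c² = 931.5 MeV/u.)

C-13; 7.47 MeV/nucleon

C-13: Σm = 6(1.007276) + 7(1.008665) = 13.104311 u; Δm = 0.104211 u; E_B = 97.073 MeV; E_B/A = 7.467 MeV
Li-6: Σm = 3(1.007276) + 3(1.008665) = 6.047823 u; Δm = 0.034343 u; E_B = 31.991 MeV; E_B/A = 5.332 MeV
C-13 has the higher binding energy per nucleon, so it is the more tightly bound nucleus.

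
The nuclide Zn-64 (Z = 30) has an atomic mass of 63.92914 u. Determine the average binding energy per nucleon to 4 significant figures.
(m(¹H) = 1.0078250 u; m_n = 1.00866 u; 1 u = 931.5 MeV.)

Σm = 30·m(¹H) + 34·m_n = 30.2347500 + 34.29444 = 64.5291900 u
The mass defect is 64.5291900 − 63.92914 = 0.6000500 u.
E_B = 0.6000500 × 931.5 = 558.947 MeV
BE/A = 558.947 MeV / 64 = 8.734 MeV/nucleon

8.734 MeV/nucleon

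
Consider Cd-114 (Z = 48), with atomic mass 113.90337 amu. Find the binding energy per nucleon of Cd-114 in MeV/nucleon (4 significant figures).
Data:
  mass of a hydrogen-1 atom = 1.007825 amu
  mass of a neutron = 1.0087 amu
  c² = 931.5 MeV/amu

The nucleus contains 48 protons and 114 − 48 = 66 neutrons.
Total constituent mass: 48 × 1.007825 + 66 × 1.0087 = 114.949800 amu
Δm = 114.949800 − 113.90337 = 1.046430 amu
E_B = 1.046430 × 931.5 = 974.750 MeV
BE/A = 974.750 MeV / 114 = 8.550 MeV/nucleon

8.550 MeV/nucleon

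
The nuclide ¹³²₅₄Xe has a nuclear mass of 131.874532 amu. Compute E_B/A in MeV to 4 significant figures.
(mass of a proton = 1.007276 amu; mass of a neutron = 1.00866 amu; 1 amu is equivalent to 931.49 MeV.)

The nucleus contains 54 protons and 132 − 54 = 78 neutrons.
Total constituent mass: 54 × 1.007276 + 78 × 1.00866 = 133.068384 amu
Δm = 133.068384 − 131.874532 = 1.193852 amu
Converting to energy: 1.193852 amu × 931.49 MeV/amu = 1112.06 MeV
Dividing by A = 132 gives 8.425 MeV per nucleon.

8.425 MeV/nucleon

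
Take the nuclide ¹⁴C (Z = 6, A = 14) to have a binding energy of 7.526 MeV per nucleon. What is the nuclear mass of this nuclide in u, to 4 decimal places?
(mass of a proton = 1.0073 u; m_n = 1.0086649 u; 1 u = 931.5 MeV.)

Total binding energy = 14 × 7.526 = 105.364 MeV
Mass defect = 105.364 MeV / (931.5 MeV/u) = 0.113112 u
Constituent mass = 6(1.0073) + 8(1.0086649) = 14.1131192 u
Nuclear mass = 14.1131192 − 0.113112 = 14.0000072 u ≈ 14.0000 u (to 4 decimal places)

14.0000 u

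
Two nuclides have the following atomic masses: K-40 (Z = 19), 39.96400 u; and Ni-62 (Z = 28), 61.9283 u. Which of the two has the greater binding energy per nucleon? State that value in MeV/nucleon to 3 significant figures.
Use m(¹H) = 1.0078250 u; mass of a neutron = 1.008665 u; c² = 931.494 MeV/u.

Ni-62; 8.80 MeV/nucleon

K-40: Σm = 19(1.0078250) + 21(1.008665) = 40.3306400 u; Δm = 0.3666400 u; E_B = 341.52 MeV; E_B/A = 8.538 MeV
Ni-62: Σm = 28(1.0078250) + 34(1.008665) = 62.5137100 u; Δm = 0.5854100 u; E_B = 545.31 MeV; E_B/A = 8.795 MeV
Ni-62 has the higher binding energy per nucleon, so it is the more tightly bound nucleus.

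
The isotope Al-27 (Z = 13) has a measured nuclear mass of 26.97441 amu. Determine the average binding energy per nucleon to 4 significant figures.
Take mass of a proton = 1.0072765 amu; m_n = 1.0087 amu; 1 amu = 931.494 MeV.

The nucleus contains 13 protons and 27 − 13 = 14 neutrons.
Σm = 13·m_p + 14·m_n = 13.0945945 + 14.1218 = 27.2163945 amu
Δm = 27.2163945 − 26.97441 = 0.2419845 amu
E_B = 0.2419845 × 931.494 = 225.407 MeV
Dividing by A = 27 gives 8.348 MeV per nucleon.

8.348 MeV/nucleon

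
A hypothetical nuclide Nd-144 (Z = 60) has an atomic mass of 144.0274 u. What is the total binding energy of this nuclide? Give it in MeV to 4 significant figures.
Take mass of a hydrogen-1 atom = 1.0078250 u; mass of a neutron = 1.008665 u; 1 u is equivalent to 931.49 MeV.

1090 MeV

With 60 protons and 84 neutrons (A = 144):
Total constituent mass: 60 × 1.0078250 + 84 × 1.008665 = 145.1973600 u
Mass defect Δm = 145.1973600 − 144.0274 = 1.1699600 u
Converting to energy: 1.1699600 u × 931.49 MeV/u = 1089.81 MeV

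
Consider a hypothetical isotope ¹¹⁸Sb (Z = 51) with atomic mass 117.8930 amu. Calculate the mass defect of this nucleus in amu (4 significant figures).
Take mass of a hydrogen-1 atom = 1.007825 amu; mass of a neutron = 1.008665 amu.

1.087 amu

Total constituent mass: 51 × 1.007825 + 67 × 1.008665 = 118.979630 amu
The mass defect is 118.979630 − 117.8930 = 1.086630 amu.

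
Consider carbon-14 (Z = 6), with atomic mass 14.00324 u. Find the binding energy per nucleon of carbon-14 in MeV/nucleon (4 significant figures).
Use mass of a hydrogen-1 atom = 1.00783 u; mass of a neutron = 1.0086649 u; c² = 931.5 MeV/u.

Mass of separated nucleons = 6(1.00783) + 8(1.0086649) = 6.04698 + 8.0693192 = 14.1162992 u
Mass defect Δm = 14.1162992 − 14.00324 = 0.1130592 u
E_B = 0.1130592 × 931.5 = 105.3146 MeV
BE/A = 105.3146 MeV / 14 = 7.522 MeV/nucleon

7.522 MeV/nucleon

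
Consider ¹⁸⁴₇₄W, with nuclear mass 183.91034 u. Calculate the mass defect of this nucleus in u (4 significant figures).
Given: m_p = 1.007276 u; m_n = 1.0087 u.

The nucleus contains 74 protons and 184 − 74 = 110 neutrons.
Total constituent mass: 74 × 1.007276 + 110 × 1.0087 = 185.495424 u
Δm = 185.495424 − 183.91034 = 1.585084 u

1.585 u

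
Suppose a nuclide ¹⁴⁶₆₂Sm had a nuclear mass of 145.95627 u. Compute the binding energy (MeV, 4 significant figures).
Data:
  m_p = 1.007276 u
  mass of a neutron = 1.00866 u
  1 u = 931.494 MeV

1139 MeV

The nucleus contains 62 protons and 146 − 62 = 84 neutrons.
Σm = 62·m_p + 84·m_n = 62.451112 + 84.72744 = 147.178552 u
Mass defect Δm = 147.178552 − 145.95627 = 1.222282 u
Binding energy = Δm·c² = 1.222282 × 931.494 MeV/u = 1138.55 MeV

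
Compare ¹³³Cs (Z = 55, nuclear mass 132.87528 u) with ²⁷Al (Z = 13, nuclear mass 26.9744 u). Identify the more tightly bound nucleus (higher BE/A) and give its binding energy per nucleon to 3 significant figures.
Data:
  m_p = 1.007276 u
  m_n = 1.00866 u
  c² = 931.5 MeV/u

¹³³Cs; 8.41 MeV/nucleon

¹³³Cs: Σm = 55(1.007276) + 78(1.00866) = 134.075660 u; Δm = 1.200380 u; E_B = 1118.15 MeV; E_B/A = 8.407 MeV
²⁷Al: Σm = 13(1.007276) + 14(1.00866) = 27.215828 u; Δm = 0.241428 u; E_B = 224.89 MeV; E_B/A = 8.329 MeV
¹³³Cs has the higher binding energy per nucleon, so it is the more tightly bound nucleus.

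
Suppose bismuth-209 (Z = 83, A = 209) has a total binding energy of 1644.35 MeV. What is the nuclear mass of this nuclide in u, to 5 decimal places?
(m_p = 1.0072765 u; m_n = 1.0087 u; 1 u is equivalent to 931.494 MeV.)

Mass defect = 1644.35 MeV / (931.494 MeV/u) = 1.7652824 u
Constituent mass = 83(1.0072765) + 126(1.0087) = 210.7001495 u
Nuclear mass = 210.7001495 − 1.7652824 = 208.9348671 u ≈ 208.93487 u (to 5 decimal places)

208.93487 u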